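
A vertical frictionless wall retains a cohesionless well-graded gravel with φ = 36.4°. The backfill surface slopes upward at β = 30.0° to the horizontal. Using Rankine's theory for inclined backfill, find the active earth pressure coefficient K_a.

0.399

K_a = cos β · (cos β − √(cos²β − cos²φ)) / (cos β + √(cos²β − cos²φ)).
cos β = 0.8660, cos φ = 0.8049, √(cos²β − cos²φ) = 0.3196.
K_a = 0.8660 × (0.8660 − 0.3196)/(0.8660 + 0.3196) = 0.3991.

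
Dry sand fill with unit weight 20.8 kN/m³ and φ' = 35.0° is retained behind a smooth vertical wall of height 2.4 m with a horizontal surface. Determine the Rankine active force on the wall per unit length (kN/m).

16.2 kN/m

K_a = tan²(45° − φ/2) = 0.2710.
P_a = ½ K_a γ H² = 0.5 × 0.2710 × 20.8 × 2.4² = 16.23 kN/m.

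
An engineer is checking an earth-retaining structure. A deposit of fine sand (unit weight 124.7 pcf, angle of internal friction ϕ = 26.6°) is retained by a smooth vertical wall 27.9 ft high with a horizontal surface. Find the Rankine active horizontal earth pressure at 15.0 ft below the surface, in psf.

713 psf

K_a = (1 − sin φ)/(1 + sin φ) = 0.3814.
σ_h = K_a γ z = 0.3814 × 124.7 × 15.0 = 713.5 psf.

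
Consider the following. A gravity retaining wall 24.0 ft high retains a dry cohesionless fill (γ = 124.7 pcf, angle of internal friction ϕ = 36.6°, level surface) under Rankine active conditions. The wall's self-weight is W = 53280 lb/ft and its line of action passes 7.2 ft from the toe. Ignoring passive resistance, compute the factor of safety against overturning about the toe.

K_a = tan²(45° − 36.6°/2) = 0.2530.
P_a = ½K_aγH² = 0.5×0.2530×124.7×24.0² = 9085 lb/ft, acting at H/3 = 8.000 ft above the base.
Overturning moment M_o = P_a × H/3 = 9085 × 8.000 = 72680.
Resisting moment M_r = W × 7.2 = 53280 × 7.2 = 383600.
FS_overturning = M_r/M_o = 383600/72680 = 5.278.

5.28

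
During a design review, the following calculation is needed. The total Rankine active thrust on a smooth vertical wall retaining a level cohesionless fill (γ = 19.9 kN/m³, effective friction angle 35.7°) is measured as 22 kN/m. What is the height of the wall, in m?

2.90 m

K_a = 0.2630. P_a = ½ K_a γ H² ⇒ H = √(2P_a/(K_a γ)).
H = √(2×22/(0.2630×19.9)) = 2.900 m.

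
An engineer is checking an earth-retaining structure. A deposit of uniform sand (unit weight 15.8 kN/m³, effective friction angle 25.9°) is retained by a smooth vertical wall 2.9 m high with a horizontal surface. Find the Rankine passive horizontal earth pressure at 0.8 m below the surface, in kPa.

32.2 kPa

K_p = (1 + sin φ)/(1 − sin φ) = 2.551.
σ_h = K_p γ z = 2.551 × 15.8 × 0.8 = 32.25 kPa.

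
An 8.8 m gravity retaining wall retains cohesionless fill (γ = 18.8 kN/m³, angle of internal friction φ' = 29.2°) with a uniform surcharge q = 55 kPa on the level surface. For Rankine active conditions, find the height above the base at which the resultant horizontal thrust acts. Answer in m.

K_a = 0.3442.
Triangular part P₁ = ½K_aγH² = 250.6 at H/3 = 2.933 m; rectangular part P₂ = K_a q H = 166.6 at H/2 = 4.400 m.
ȳ = (P₁·2.933 + P₂·4.400)/(P₁+P₂) = 3.519 m.

3.52 m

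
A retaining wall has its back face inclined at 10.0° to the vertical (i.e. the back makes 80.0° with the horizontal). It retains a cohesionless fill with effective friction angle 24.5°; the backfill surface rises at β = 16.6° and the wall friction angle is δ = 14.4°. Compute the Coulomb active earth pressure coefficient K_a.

0.619

K_a = sin²(α+φ) / [sin²α · sin(α−δ) · (1 + √{sin(φ+δ)sin(φ−β) / (sin(α−δ)sin(α+β))})²].
With α = 80.0°, φ = 24.5°, δ = 14.4°, β = 16.6°: K_a = 0.6195.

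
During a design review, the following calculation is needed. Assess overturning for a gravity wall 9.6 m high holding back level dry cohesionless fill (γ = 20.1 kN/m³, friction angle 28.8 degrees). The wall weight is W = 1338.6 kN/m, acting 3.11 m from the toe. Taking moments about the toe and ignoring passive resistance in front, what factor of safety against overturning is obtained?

K_a = tan²(45° − 28.8°/2) = 0.3498.
P_a = ½K_aγH² = 0.5×0.3498×20.1×9.6² = 323.9 kN/m, acting at H/3 = 3.200 m above the base.
Overturning moment M_o = P_a × H/3 = 323.9 × 3.200 = 1037.
Resisting moment M_r = W × 3.11 = 1338.6 × 3.11 = 4163.
FS_overturning = M_r/M_o = 4163/1037 = 4.016.

4.02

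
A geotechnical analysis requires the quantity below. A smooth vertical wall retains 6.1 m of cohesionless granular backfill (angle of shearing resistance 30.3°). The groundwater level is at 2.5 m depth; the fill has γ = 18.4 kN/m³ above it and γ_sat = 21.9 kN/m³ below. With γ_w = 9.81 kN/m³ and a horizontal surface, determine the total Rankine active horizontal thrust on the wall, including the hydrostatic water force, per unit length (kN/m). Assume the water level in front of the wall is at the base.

163 kN/m

K_a = tan²(45° − φ/2) = 0.3293.
γ' = 21.9 − 9.81 = 12.09 kN/m³. Depth below WT = 3.6 m.
σ'_h at WT = K_a γ d_w = 15.15 kPa; at base = 15.15 + K_a γ' × 3.6 = 29.48 kPa.
P₁ (0–2.5 m) = ½×15.15×2.5 = 18.94. P₂ (2.5–6.1 m) = ½(15.15+29.48)×3.6 = 80.34.
P_w = ½ γ_w h₂² = 0.5×9.81×3.6² = 63.57. Total = 18.94+80.34+63.57 = 162.8 kN/m.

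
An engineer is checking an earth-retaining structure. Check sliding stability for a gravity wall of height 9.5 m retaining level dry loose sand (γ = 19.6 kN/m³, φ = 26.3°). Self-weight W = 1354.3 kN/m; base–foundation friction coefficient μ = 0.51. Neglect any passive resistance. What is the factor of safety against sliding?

2.02

K_a = tan²(45° − 26.3°/2) = 0.3859.
P_a = ½K_aγH² = 0.5×0.3859×19.6×9.5² = 341.3 kN/m, acting at H/3 = 3.167 m above the base.
FS_sliding = μW / P_a = 0.51×1354.3 / 341.3 = 2.023.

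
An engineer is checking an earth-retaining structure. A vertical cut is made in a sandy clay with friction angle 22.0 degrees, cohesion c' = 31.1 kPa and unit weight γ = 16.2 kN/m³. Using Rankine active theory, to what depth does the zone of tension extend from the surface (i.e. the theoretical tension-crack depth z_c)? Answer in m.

K_a = tan²(45° − 22.0°/2) = 0.4550; √K_a = 0.6745.
The active pressure is zero where K_a γ z = 2c√K_a, so z_c = 2c/(γ√K_a) = 2×31.1/(16.2×0.6745) = 5.692 m.

5.69 m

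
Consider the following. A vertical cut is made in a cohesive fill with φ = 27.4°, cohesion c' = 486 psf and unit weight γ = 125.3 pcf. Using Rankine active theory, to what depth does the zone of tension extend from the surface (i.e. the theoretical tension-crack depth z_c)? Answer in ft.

12.8 ft

K_a = tan²(45° − 27.4°/2) = 0.3697; √K_a = 0.6080.
The active pressure is zero where K_a γ z = 2c√K_a, so z_c = 2c/(γ√K_a) = 2×486/(125.3×0.6080) = 12.76 ft.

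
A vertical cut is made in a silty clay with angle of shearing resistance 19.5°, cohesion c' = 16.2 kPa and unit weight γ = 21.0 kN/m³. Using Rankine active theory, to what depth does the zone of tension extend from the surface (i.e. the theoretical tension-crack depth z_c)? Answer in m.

K_a = tan²(45° − 19.5°/2) = 0.4995; √K_a = 0.7067.
The active pressure is zero where K_a γ z = 2c√K_a, so z_c = 2c/(γ√K_a) = 2×16.2/(21.0×0.7067) = 2.183 m.

2.18 m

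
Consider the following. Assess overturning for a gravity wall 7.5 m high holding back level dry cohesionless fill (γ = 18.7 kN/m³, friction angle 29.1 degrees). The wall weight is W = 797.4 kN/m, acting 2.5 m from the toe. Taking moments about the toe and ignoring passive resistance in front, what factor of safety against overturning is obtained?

K_a = tan²(45° − 29.1°/2) = 0.3456.
P_a = ½K_aγH² = 0.5×0.3456×18.7×7.5² = 181.8 kN/m, acting at H/3 = 2.500 m above the base.
Overturning moment M_o = P_a × H/3 = 181.8 × 2.500 = 454.4.
Resisting moment M_r = W × 2.5 = 797.4 × 2.5 = 1994.
FS_overturning = M_r/M_o = 1994/454.4 = 4.387.

4.39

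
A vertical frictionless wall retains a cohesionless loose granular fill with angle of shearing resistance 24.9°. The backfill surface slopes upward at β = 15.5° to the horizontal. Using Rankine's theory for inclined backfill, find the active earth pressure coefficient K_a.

K_a = cos β · (cos β − √(cos²β − cos²φ)) / (cos β + √(cos²β − cos²φ)).
cos β = 0.9636, cos φ = 0.9070, √(cos²β − cos²φ) = 0.3254.
K_a = 0.9636 × (0.9636 − 0.3254)/(0.9636 + 0.3254) = 0.4772.

0.477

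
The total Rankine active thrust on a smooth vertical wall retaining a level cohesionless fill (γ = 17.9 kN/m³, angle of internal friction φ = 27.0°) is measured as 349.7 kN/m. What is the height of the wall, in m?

10.2 m

K_a = 0.3755. P_a = ½ K_a γ H² ⇒ H = √(2P_a/(K_a γ)).
H = √(2×349.7/(0.3755×17.9)) = 10.20 m.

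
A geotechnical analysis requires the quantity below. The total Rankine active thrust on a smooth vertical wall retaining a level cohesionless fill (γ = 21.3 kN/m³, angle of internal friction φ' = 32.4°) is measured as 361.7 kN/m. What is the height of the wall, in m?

10.6 m

K_a = 0.3022. P_a = ½ K_a γ H² ⇒ H = √(2P_a/(K_a γ)).
H = √(2×361.7/(0.3022×21.3)) = 10.60 m.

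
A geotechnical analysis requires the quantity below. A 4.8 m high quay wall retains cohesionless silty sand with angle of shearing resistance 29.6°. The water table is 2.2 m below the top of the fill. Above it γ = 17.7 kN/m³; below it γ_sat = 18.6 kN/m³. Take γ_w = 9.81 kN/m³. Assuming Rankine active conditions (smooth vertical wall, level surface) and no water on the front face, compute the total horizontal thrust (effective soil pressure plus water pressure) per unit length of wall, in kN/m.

K_a = tan²(45° − φ/2) = 0.3387.
γ' = 18.6 − 9.81 = 8.790 kN/m³. Depth below WT = 2.6 m.
σ'_h at WT = K_a γ d_w = 13.19 kPa; at base = 13.19 + K_a γ' × 2.6 = 20.93 kPa.
P₁ (0–2.2 m) = ½×13.19×2.2 = 14.51. P₂ (2.2–4.8 m) = ½(13.19+20.93)×2.6 = 44.36.
P_w = ½ γ_w h₂² = 0.5×9.81×2.6² = 33.16. Total = 14.51+44.36+33.16 = 92.03 kN/m.

92.0 kN/m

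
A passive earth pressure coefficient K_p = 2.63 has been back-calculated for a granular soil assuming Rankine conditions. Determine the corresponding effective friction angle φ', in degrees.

26.7°

K_p = (1+sin φ)/(1−sin φ) ⇒ sin φ = (K_p − 1)/(K_p + 1) = 0.4490.
φ = arcsin(0.4490) = 26.68°.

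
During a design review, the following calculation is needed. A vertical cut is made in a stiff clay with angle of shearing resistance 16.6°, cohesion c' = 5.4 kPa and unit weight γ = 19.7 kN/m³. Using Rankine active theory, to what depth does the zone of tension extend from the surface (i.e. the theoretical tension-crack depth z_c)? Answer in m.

K_a = tan²(45° − 16.6°/2) = 0.5556; √K_a = 0.7454.
The active pressure is zero where K_a γ z = 2c√K_a, so z_c = 2c/(γ√K_a) = 2×5.4/(19.7×0.7454) = 0.7355 m.

0.735 m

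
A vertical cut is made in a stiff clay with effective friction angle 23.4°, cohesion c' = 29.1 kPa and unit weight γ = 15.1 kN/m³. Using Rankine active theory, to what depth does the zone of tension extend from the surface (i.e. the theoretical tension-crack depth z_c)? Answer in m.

5.87 m

K_a = tan²(45° − 23.4°/2) = 0.4315; √K_a = 0.6569.
The active pressure is zero where K_a γ z = 2c√K_a, so z_c = 2c/(γ√K_a) = 2×29.1/(15.1×0.6569) = 5.868 m.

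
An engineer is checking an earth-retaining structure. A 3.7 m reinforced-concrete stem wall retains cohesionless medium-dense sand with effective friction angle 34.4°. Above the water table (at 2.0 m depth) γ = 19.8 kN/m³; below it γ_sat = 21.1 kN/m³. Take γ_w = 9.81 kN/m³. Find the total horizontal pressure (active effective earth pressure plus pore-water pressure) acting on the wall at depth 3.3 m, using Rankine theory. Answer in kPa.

27.8 kPa

K_a = (1 − sin φ)/(1 + sin φ) = 0.2780.
γ' = 21.1 − 9.81 = 11.29 kN/m³.
Effective vertical stress at 3.3 m: σ'_v = 19.8×2.0 + 11.29×1.30 = 54.28 kPa.
σ'_h = K_a σ'_v = 0.2780 × 54.28 = 15.09 kPa; u = γ_w × 1.30 = 12.75 kPa.
Total σ_h = 15.09 + 12.75 = 27.84 kPa.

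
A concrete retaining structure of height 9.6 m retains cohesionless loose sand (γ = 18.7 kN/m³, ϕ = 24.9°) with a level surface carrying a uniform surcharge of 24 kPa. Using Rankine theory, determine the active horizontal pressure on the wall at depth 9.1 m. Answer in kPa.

79.1 kPa

K_a = (1 − sin φ)/(1 + sin φ) = 0.4074.
σ_v = γz + q = 18.7 × 9.1 + 24 = 194.2 kPa.
σ_h = K_a σ_v = 0.4074 × 194.2 = 79.11 kPa.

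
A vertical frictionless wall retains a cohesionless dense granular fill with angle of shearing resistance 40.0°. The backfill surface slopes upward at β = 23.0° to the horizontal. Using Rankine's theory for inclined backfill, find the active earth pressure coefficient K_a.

0.264

K_a = cos β · (cos β − √(cos²β − cos²φ)) / (cos β + √(cos²β − cos²φ)).
cos β = 0.9205, cos φ = 0.7660, √(cos²β − cos²φ) = 0.5104.
K_a = 0.9205 × (0.9205 − 0.5104)/(0.9205 + 0.5104) = 0.2638.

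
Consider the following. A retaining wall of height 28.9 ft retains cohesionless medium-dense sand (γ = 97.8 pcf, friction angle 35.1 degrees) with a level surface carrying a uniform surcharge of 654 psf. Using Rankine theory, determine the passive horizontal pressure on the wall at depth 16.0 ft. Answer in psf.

K_p = (1 + sin φ)/(1 − sin φ) = 3.706.
σ_v = γz + q = 97.8 × 16.0 + 654 = 2219 psf.
σ_h = K_p σ_v = 3.706 × 2219 = 8223 psf.

8220 psf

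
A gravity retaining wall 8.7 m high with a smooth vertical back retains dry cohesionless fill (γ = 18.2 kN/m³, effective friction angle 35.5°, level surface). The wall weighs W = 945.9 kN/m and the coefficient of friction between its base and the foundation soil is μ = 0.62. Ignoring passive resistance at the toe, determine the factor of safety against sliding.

K_a = tan²(45° − 35.5°/2) = 0.2653.
P_a = ½K_aγH² = 0.5×0.2653×18.2×8.7² = 182.7 kN/m, acting at H/3 = 2.900 m above the base.
FS_sliding = μW / P_a = 0.62×945.9 / 182.7 = 3.210.

3.21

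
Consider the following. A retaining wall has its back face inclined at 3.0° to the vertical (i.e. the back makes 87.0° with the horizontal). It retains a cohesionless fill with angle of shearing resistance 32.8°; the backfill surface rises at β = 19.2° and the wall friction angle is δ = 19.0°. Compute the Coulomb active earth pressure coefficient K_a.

K_a = sin²(α+φ) / [sin²α · sin(α−δ) · (1 + √{sin(φ+δ)sin(φ−β) / (sin(α−δ)sin(α+β))})²].
With α = 87.0°, φ = 32.8°, δ = 19.0°, β = 19.2°: K_a = 0.3844.

0.384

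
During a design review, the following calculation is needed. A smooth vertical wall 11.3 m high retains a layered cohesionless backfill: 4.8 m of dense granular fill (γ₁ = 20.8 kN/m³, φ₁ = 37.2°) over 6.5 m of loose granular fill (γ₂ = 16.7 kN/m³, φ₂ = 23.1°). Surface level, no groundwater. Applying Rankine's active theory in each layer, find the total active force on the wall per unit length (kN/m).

496 kN/m

K_a1 = tan²(45°−37.2°/2) = 0.2464; K_a2 = tan²(45°−23.1°/2) = 0.4364.
Layer 1: σ at base = K_a1 γ₁ h₁ = 24.60 kPa; P₁ = ½×24.60×4.8 = 59.05.
Layer 2: σ_v at top = γ₁h₁ = 99.84; σ_h top = K_a2×99.84 = 43.57; σ_h base = K_a2×(99.84+16.7×6.5) = 90.95.
P₂ = ½(43.57+90.95)×6.5 = 437.2. Total P_a = 59.05+437.2 = 496.2 kN/m.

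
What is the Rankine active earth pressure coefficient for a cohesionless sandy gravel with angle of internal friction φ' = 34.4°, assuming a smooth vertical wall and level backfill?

K_a = (1 − sin φ)/(1 + sin φ) = (1 − sin 34.4°)/(1 + sin 34.4°) = 0.2780.

0.278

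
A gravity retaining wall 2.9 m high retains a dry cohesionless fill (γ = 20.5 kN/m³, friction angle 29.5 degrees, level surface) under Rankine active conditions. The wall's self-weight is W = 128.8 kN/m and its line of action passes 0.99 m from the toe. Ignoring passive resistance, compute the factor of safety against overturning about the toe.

4.50

K_a = tan²(45° − 29.5°/2) = 0.3401.
P_a = ½K_aγH² = 0.5×0.3401×20.5×2.9² = 29.32 kN/m, acting at H/3 = 0.9667 m above the base.
Overturning moment M_o = P_a × H/3 = 29.32 × 0.9667 = 28.34.
Resisting moment M_r = W × 0.99 = 128.8 × 0.99 = 127.5.
FS_overturning = M_r/M_o = 127.5/28.34 = 4.499.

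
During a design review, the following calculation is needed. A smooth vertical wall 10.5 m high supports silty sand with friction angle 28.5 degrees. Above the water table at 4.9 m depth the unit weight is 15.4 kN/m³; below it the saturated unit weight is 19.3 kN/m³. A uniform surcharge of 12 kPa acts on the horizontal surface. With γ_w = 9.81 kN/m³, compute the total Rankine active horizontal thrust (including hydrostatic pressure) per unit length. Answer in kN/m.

K_a = tan²(45° − φ/2) = 0.3540.
γ' = 19.3 − 9.81 = 9.490 kN/m³. h₂ = H − d_w = 5.6 m.
σ'_h: at surface K_a·q = 4.247; at WT K_a(q+γd_w) = 30.96; at base K_a(q+γd_w+γ'h₂) = 49.77 kPa.
P₁ = ½(4.247+30.96)×4.9 = 86.25; P₂ = ½(30.96+49.77)×5.6 = 226.0; P_w = ½γ_w h₂² = 153.8.
Total = 86.25+226.0+153.8 = 466.1 kN/m.

466 kN/m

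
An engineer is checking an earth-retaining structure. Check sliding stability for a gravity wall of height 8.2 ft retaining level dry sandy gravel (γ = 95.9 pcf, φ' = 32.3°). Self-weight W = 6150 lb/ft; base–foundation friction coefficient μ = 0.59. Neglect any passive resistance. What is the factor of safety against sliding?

3.71

K_a = tan²(45° − 32.3°/2) = 0.3035.
P_a = ½K_aγH² = 0.5×0.3035×95.9×8.2² = 978.5 lb/ft, acting at H/3 = 2.733 ft above the base.
FS_sliding = μW / P_a = 0.59×6150 / 978.5 = 3.708.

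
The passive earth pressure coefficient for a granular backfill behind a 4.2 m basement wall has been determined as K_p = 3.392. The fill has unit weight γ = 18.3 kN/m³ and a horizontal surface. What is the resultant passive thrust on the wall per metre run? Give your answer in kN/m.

P = ½ K_p γ H² = 0.5 × 3.392 × 18.3 × 4.2² = 547.5 kN/m.

547 kN/m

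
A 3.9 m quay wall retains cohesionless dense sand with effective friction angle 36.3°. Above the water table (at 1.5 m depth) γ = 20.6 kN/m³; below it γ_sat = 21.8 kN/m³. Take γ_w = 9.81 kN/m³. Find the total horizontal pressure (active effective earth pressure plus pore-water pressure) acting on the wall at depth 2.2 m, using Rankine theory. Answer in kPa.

K_a = (1 − sin φ)/(1 + sin φ) = 0.2563.
γ' = 21.8 − 9.81 = 11.99 kN/m³.
Effective vertical stress at 2.2 m: σ'_v = 20.6×1.5 + 11.99×0.700 = 39.29 kPa.
σ'_h = K_a σ'_v = 0.2563 × 39.29 = 10.07 kPa; u = γ_w × 0.700 = 6.867 kPa.
Total σ_h = 10.07 + 6.867 = 16.94 kPa.

16.9 kPa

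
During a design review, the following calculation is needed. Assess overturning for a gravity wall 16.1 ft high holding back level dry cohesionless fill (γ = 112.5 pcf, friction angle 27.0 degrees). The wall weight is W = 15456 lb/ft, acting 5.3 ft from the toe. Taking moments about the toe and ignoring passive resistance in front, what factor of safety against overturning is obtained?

2.79

K_a = tan²(45° − 27.0°/2) = 0.3755.
P_a = ½K_aγH² = 0.5×0.3755×112.5×16.1² = 5475 lb/ft, acting at H/3 = 5.367 ft above the base.
Overturning moment M_o = P_a × H/3 = 5475 × 5.367 = 29380.
Resisting moment M_r = W × 5.3 = 15456 × 5.3 = 81920.
FS_overturning = M_r/M_o = 81920/29380 = 2.788.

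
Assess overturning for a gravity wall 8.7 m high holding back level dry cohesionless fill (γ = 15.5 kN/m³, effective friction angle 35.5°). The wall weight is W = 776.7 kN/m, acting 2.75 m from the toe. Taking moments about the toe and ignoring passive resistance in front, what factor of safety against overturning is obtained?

K_a = tan²(45° − 35.5°/2) = 0.2653.
P_a = ½K_aγH² = 0.5×0.2653×15.5×8.7² = 155.6 kN/m, acting at H/3 = 2.900 m above the base.
Overturning moment M_o = P_a × H/3 = 155.6 × 2.900 = 451.2.
Resisting moment M_r = W × 2.75 = 776.7 × 2.75 = 2136.
FS_overturning = M_r/M_o = 2136/451.2 = 4.733.

4.73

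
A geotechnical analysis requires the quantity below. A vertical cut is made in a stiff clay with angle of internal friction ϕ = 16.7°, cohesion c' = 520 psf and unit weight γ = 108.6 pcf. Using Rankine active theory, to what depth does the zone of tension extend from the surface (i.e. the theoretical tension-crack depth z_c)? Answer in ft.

12.9 ft

K_a = tan²(45° − 16.7°/2) = 0.5536; √K_a = 0.7440.
The active pressure is zero where K_a γ z = 2c√K_a, so z_c = 2c/(γ√K_a) = 2×520/(108.6×0.7440) = 12.87 ft.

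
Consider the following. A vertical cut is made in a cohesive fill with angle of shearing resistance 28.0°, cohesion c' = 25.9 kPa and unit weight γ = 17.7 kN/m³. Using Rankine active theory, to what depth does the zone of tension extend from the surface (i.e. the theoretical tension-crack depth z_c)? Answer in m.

4.87 m

K_a = tan²(45° − 28.0°/2) = 0.3610; √K_a = 0.6009.
The active pressure is zero where K_a γ z = 2c√K_a, so z_c = 2c/(γ√K_a) = 2×25.9/(17.7×0.6009) = 4.871 m.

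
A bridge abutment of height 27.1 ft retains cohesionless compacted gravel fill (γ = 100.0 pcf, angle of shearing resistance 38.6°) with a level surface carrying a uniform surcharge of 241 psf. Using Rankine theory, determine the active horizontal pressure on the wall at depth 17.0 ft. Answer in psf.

450 psf

K_a = (1 − sin φ)/(1 + sin φ) = 0.2316.
σ_v = γz + q = 100.0 × 17.0 + 241 = 1941 psf.
σ_h = K_a σ_v = 0.2316 × 1941 = 449.6 psf.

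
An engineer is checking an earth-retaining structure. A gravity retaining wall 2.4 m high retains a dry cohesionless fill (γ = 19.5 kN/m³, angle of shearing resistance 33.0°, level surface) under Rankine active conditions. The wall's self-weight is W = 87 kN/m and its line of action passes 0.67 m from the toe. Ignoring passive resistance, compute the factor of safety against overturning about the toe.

4.40

K_a = tan²(45° − 33.0°/2) = 0.2948.
P_a = ½K_aγH² = 0.5×0.2948×19.5×2.4² = 16.56 kN/m, acting at H/3 = 0.8000 m above the base.
Overturning moment M_o = P_a × H/3 = 16.56 × 0.8000 = 13.24.
Resisting moment M_r = W × 0.67 = 87 × 0.67 = 58.29.
FS_overturning = M_r/M_o = 58.29/13.24 = 4.401.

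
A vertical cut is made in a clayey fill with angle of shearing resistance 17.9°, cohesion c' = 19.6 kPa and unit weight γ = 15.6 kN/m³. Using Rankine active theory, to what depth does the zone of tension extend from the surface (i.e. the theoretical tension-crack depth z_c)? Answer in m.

3.45 m

K_a = tan²(45° − 17.9°/2) = 0.5298; √K_a = 0.7279.
The active pressure is zero where K_a γ z = 2c√K_a, so z_c = 2c/(γ√K_a) = 2×19.6/(15.6×0.7279) = 3.452 m.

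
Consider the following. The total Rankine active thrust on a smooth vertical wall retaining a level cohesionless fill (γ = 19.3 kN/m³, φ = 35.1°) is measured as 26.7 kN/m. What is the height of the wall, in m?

3.20 m

K_a = 0.2698. P_a = ½ K_a γ H² ⇒ H = √(2P_a/(K_a γ)).
H = √(2×26.7/(0.2698×19.3)) = 3.202 m.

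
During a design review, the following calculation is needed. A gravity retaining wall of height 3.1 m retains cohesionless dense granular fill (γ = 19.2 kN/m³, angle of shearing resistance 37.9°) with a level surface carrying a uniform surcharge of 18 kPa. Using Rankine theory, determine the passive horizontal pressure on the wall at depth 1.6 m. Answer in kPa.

204 kPa

K_p = (1 + sin φ)/(1 − sin φ) = 4.185.
σ_v = γz + q = 19.2 × 1.6 + 18 = 48.72 kPa.
σ_h = K_p σ_v = 4.185 × 48.72 = 203.9 kPa.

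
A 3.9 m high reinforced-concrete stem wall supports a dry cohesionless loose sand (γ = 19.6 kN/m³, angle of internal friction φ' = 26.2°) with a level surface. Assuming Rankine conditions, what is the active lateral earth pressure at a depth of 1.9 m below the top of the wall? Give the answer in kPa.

14.4 kPa

K_a = (1 − sin φ)/(1 + sin φ) = 0.3874.
σ_h = K_a γ z = 0.3874 × 19.6 × 1.9 = 14.43 kPa.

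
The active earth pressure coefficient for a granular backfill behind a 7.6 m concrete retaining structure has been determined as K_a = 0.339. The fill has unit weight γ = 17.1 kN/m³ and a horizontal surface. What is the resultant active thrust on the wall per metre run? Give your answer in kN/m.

167 kN/m

P = ½ K_a γ H² = 0.5 × 0.339 × 17.1 × 7.6² = 167.4 kN/m.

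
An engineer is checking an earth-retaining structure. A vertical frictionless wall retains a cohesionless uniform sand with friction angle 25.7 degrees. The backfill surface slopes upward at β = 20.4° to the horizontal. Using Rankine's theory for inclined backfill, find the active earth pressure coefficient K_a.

K_a = cos β · (cos β − √(cos²β − cos²φ)) / (cos β + √(cos²β − cos²φ)).
cos β = 0.9373, cos φ = 0.9011, √(cos²β − cos²φ) = 0.2580.
K_a = 0.9373 × (0.9373 − 0.2580)/(0.9373 + 0.2580) = 0.5327.

0.533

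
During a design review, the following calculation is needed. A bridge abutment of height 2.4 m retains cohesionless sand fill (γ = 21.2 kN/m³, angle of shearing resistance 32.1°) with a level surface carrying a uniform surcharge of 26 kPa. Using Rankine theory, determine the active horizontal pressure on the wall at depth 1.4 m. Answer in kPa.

17.0 kPa

K_a = (1 − sin φ)/(1 + sin φ) = 0.3060.
σ_v = γz + q = 21.2 × 1.4 + 26 = 55.68 kPa.
σ_h = K_a σ_v = 0.3060 × 55.68 = 17.04 kPa.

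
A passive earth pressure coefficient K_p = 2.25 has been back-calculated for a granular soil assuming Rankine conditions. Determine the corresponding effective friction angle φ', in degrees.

K_p = (1+sin φ)/(1−sin φ) ⇒ sin φ = (K_p − 1)/(K_p + 1) = 0.3846.
φ = arcsin(0.3846) = 22.62°.

22.6°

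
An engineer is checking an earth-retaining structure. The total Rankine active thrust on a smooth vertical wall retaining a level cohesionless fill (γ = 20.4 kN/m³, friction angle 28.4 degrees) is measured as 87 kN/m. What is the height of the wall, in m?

K_a = 0.3554. P_a = ½ K_a γ H² ⇒ H = √(2P_a/(K_a γ)).
H = √(2×87/(0.3554×20.4)) = 4.899 m.

4.90 m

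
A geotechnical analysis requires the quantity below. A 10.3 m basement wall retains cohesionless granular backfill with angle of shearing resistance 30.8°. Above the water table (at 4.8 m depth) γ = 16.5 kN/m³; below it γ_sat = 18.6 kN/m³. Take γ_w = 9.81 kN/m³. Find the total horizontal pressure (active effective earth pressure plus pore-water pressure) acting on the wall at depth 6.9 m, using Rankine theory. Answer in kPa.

K_a = (1 − sin φ)/(1 + sin φ) = 0.3227.
γ' = 18.6 − 9.81 = 8.790 kN/m³.
Effective vertical stress at 6.9 m: σ'_v = 16.5×4.8 + 8.790×2.10 = 97.66 kPa.
σ'_h = K_a σ'_v = 0.3227 × 97.66 = 31.52 kPa; u = γ_w × 2.10 = 20.60 kPa.
Total σ_h = 31.52 + 20.60 = 52.12 kPa.

52.1 kPa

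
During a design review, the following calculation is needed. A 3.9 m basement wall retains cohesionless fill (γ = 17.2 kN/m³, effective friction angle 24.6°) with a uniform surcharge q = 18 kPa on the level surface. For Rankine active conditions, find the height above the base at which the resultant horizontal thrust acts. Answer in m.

1.53 m

K_a = 0.4121.
Triangular part P₁ = ½K_aγH² = 53.91 at H/3 = 1.300 m; rectangular part P₂ = K_a q H = 28.93 at H/2 = 1.950 m.
ȳ = (P₁·1.300 + P₂·1.950)/(P₁+P₂) = 1.527 m.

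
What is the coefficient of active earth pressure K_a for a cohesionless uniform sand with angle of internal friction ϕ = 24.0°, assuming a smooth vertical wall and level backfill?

K_a = (1 − sin φ)/(1 + sin φ) = (1 − sin 24.0°)/(1 + sin 24.0°) = 0.4217.

0.422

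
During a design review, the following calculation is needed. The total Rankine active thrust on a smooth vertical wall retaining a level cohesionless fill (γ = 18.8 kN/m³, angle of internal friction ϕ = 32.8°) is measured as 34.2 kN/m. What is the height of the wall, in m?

3.50 m

K_a = 0.2973. P_a = ½ K_a γ H² ⇒ H = √(2P_a/(K_a γ)).
H = √(2×34.2/(0.2973×18.8)) = 3.498 m.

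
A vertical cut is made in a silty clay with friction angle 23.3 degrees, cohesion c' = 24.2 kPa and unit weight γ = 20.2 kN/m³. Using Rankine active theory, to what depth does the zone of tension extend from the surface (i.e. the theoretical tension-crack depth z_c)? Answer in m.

3.64 m

K_a = tan²(45° − 23.3°/2) = 0.4331; √K_a = 0.6581.
The active pressure is zero where K_a γ z = 2c√K_a, so z_c = 2c/(γ√K_a) = 2×24.2/(20.2×0.6581) = 3.641 m.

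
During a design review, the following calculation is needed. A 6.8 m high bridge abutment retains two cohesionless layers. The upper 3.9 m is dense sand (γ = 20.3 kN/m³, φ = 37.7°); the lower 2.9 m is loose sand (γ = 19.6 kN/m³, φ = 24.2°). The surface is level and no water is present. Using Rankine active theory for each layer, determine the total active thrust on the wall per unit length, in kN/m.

168 kN/m

K_a1 = tan²(45°−37.7°/2) = 0.2411; K_a2 = tan²(45°−24.2°/2) = 0.4185.
Layer 1: σ at base = K_a1 γ₁ h₁ = 19.08 kPa; P₁ = ½×19.08×3.9 = 37.22.
Layer 2: σ_v at top = γ₁h₁ = 79.17; σ_h top = K_a2×79.17 = 33.13; σ_h base = K_a2×(79.17+19.6×2.9) = 56.92.
P₂ = ½(33.13+56.92)×2.9 = 130.6. Total P_a = 37.22+130.6 = 167.8 kN/m.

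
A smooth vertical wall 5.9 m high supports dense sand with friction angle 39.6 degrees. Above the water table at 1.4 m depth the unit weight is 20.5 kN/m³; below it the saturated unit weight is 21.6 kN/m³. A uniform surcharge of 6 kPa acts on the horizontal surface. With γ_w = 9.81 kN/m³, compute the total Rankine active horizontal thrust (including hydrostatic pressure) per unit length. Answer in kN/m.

K_a = tan²(45° − φ/2) = 0.2214.
γ' = 21.6 − 9.81 = 11.79 kN/m³. h₂ = H − d_w = 4.5 m.
σ'_h: at surface K_a·q = 1.329; at WT K_a(q+γd_w) = 7.684; at base K_a(q+γd_w+γ'h₂) = 19.43 kPa.
P₁ = ½(1.329+7.684)×1.4 = 6.309; P₂ = ½(7.684+19.43)×4.5 = 61.01; P_w = ½γ_w h₂² = 99.33.
Total = 6.309+61.01+99.33 = 166.6 kN/m.

167 kN/m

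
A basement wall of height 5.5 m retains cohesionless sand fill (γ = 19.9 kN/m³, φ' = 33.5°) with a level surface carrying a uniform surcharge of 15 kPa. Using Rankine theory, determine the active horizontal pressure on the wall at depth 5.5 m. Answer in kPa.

K_a = (1 − sin φ)/(1 + sin φ) = 0.2887.
σ_v = γz + q = 19.9 × 5.5 + 15 = 124.4 kPa.
σ_h = K_a σ_v = 0.2887 × 124.4 = 35.93 kPa.

35.9 kPa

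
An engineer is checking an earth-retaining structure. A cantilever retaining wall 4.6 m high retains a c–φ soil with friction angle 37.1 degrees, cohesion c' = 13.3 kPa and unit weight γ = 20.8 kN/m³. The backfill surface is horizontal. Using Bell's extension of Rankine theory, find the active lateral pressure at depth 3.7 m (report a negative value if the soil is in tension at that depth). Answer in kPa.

K_a = (1 − sin φ)/(1 + sin φ) = 0.2475.
σ_a = K_a γ z − 2c√K_a = 0.2475×20.8×3.7 − 2×13.3×0.4975 = 5.814 kPa.

5.81 kPa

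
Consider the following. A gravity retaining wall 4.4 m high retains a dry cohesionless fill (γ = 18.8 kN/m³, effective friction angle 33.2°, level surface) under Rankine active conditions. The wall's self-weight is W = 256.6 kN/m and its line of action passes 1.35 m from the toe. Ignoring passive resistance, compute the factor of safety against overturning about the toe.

4.44

K_a = tan²(45° − 33.2°/2) = 0.2924.
P_a = ½K_aγH² = 0.5×0.2924×18.8×4.4² = 53.20 kN/m, acting at H/3 = 1.467 m above the base.
Overturning moment M_o = P_a × H/3 = 53.20 × 1.467 = 78.03.
Resisting moment M_r = W × 1.35 = 256.6 × 1.35 = 346.4.
FS_overturning = M_r/M_o = 346.4/78.03 = 4.439.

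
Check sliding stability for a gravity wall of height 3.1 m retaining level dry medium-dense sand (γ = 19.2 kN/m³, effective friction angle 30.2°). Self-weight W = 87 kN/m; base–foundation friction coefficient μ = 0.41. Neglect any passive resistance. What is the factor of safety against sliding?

1.17

K_a = tan²(45° − 30.2°/2) = 0.3307.
P_a = ½K_aγH² = 0.5×0.3307×19.2×3.1² = 30.50 kN/m, acting at H/3 = 1.033 m above the base.
FS_sliding = μW / P_a = 0.41×87 / 30.50 = 1.169.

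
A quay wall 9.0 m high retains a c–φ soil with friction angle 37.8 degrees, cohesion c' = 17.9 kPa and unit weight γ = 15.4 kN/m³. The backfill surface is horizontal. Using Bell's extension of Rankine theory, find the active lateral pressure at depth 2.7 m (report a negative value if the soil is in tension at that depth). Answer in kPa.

-7.56 kPa

K_a = (1 − sin φ)/(1 + sin φ) = 0.2400.
σ_a = K_a γ z − 2c√K_a = 0.2400×15.4×2.7 − 2×17.9×0.4899 = -7.559 kPa.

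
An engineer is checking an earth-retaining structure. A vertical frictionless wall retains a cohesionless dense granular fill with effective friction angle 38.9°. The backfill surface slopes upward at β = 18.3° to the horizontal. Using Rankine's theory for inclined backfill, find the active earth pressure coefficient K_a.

0.258

K_a = cos β · (cos β − √(cos²β − cos²φ)) / (cos β + √(cos²β − cos²φ)).
cos β = 0.9494, cos φ = 0.7782, √(cos²β − cos²φ) = 0.5438.
K_a = 0.9494 × (0.9494 − 0.5438)/(0.9494 + 0.5438) = 0.2579.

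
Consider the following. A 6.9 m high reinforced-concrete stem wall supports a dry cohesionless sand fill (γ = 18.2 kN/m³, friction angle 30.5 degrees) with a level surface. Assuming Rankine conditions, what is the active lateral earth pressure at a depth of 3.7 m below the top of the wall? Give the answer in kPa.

K_a = (1 − sin φ)/(1 + sin φ) = 0.3267.
σ_h = K_a γ z = 0.3267 × 18.2 × 3.7 = 22.00 kPa.

22.0 kPa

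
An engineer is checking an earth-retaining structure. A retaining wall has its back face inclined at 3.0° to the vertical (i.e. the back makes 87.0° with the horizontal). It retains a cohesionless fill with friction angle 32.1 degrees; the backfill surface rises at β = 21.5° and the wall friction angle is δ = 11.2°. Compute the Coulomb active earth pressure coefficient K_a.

K_a = sin²(α+φ) / [sin²α · sin(α−δ) · (1 + √{sin(φ+δ)sin(φ−β) / (sin(α−δ)sin(α+β))})²].
With α = 87.0°, φ = 32.1°, δ = 11.2°, β = 21.5°: K_a = 0.4205.

0.420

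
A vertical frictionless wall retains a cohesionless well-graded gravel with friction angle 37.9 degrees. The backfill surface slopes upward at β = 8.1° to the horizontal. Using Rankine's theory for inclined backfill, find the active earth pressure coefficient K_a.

0.244

K_a = cos β · (cos β − √(cos²β − cos²φ)) / (cos β + √(cos²β − cos²φ)).
cos β = 0.9900, cos φ = 0.7891, √(cos²β − cos²φ) = 0.5979.
K_a = 0.9900 × (0.9900 − 0.5979)/(0.9900 + 0.5979) = 0.2445.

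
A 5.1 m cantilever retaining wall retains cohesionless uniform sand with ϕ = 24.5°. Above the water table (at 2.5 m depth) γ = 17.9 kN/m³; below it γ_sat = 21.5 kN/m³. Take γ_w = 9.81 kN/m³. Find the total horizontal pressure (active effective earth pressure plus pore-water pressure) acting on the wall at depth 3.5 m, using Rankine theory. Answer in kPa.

K_a = (1 − sin φ)/(1 + sin φ) = 0.4137.
γ' = 21.5 − 9.81 = 11.69 kN/m³.
Effective vertical stress at 3.5 m: σ'_v = 17.9×2.5 + 11.69×1.00 = 56.44 kPa.
σ'_h = K_a σ'_v = 0.4137 × 56.44 = 23.35 kPa; u = γ_w × 1.00 = 9.810 kPa.
Total σ_h = 23.35 + 9.810 = 33.16 kPa.

33.2 kPa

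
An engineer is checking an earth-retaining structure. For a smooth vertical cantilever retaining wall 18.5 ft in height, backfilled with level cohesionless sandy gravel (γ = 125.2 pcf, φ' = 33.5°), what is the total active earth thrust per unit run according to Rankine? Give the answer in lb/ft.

6190 lb/ft

K_a = tan²(45° − φ/2) = 0.2887.
P_a = ½ K_a γ H² = 0.5 × 0.2887 × 125.2 × 18.5² = 6186 lb/ft.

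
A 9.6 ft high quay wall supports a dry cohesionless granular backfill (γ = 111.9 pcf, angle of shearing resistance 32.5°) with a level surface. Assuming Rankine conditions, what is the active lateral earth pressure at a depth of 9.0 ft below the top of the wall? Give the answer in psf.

K_a = (1 − sin φ)/(1 + sin φ) = 0.3010.
σ_h = K_a γ z = 0.3010 × 111.9 × 9.0 = 303.1 psf.

303 psf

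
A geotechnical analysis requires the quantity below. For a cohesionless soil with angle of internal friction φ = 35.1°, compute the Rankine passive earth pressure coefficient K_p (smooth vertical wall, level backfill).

3.71

K_p = (1 + sin φ)/(1 − sin φ) = tan²(45° + 35.1°/2) = 3.706.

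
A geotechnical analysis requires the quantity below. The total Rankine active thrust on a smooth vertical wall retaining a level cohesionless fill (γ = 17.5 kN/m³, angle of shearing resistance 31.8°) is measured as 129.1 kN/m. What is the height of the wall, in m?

6.90 m

K_a = 0.3098. P_a = ½ K_a γ H² ⇒ H = √(2P_a/(K_a γ)).
H = √(2×129.1/(0.3098×17.5)) = 6.901 m.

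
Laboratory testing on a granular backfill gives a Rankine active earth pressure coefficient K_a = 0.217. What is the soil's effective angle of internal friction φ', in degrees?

40.0°

K_a = tan²(45° − φ/2) ⇒ 45° − φ/2 = arctan(√0.217) = 24.98°.
φ = 2(45° − 24.98°) = 40.04°.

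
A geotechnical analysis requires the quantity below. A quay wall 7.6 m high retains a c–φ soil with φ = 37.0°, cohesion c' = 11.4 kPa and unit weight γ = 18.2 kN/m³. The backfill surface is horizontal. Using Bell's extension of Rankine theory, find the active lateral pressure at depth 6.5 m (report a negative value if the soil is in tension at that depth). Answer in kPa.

K_a = (1 − sin φ)/(1 + sin φ) = 0.2486.
σ_a = K_a γ z − 2c√K_a = 0.2486×18.2×6.5 − 2×11.4×0.4986 = 18.04 kPa.

18.0 kPa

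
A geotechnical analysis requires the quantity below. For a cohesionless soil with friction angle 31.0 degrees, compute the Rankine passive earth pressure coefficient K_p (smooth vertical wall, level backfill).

K_p = (1 + sin φ)/(1 − sin φ) = tan²(45° + 31.0°/2) = 3.124.

3.12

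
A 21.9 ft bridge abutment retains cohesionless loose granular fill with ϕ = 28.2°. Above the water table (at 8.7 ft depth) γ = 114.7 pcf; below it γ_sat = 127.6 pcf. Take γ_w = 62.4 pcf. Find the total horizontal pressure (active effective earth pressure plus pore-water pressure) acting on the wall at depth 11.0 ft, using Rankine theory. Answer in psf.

555 psf

K_a = (1 − sin φ)/(1 + sin φ) = 0.3582.
γ' = 127.6 − 62.4 = 65.20 pcf.
Effective vertical stress at 11.0 ft: σ'_v = 114.7×8.7 + 65.20×2.30 = 1148 psf.
σ'_h = K_a σ'_v = 0.3582 × 1148 = 411.1 psf; u = γ_w × 2.30 = 143.5 psf.
Total σ_h = 411.1 + 143.5 = 554.7 psf.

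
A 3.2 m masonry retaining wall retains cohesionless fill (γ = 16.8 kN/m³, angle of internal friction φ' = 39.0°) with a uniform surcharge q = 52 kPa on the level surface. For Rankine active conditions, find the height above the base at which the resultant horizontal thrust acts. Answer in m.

K_a = 0.2275.
Triangular part P₁ = ½K_aγH² = 19.57 at H/3 = 1.067 m; rectangular part P₂ = K_a q H = 37.86 at H/2 = 1.600 m.
ȳ = (P₁·1.067 + P₂·1.600)/(P₁+P₂) = 1.418 m.

1.42 m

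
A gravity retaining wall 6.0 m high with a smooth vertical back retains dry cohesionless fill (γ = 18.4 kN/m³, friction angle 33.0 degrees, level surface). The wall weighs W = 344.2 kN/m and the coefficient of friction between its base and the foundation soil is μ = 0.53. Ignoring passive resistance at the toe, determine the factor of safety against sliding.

K_a = tan²(45° − 33.0°/2) = 0.2948.
P_a = ½K_aγH² = 0.5×0.2948×18.4×6.0² = 97.64 kN/m, acting at H/3 = 2.000 m above the base.
FS_sliding = μW / P_a = 0.53×344.2 / 97.64 = 1.868.

1.87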